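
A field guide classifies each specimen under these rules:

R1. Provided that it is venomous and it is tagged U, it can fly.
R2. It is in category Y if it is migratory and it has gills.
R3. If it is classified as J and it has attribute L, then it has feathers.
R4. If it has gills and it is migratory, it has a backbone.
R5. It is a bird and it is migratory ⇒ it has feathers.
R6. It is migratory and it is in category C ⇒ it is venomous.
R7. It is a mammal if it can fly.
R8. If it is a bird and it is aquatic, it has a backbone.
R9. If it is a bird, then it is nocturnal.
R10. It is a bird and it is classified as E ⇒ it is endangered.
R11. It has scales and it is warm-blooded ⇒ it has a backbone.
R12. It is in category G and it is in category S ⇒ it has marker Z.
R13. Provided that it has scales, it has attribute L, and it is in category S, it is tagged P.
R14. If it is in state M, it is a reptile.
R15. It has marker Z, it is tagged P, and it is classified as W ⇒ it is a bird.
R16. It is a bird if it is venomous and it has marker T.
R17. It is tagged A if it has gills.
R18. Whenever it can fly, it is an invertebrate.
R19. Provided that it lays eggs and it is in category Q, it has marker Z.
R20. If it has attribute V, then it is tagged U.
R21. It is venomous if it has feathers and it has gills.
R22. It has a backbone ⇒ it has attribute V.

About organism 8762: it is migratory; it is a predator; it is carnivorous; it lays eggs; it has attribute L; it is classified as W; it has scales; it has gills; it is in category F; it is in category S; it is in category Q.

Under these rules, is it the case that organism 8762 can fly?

Yes

By R4 (it has gills, it is migratory): it has a backbone.
By R13 (it has scales, it has attribute L, it is in category S): it is tagged P.
By R19 (it lays eggs, it is in category Q): it has marker Z.
By R22 (it has a backbone): it has attribute V.
By R15 (it has marker Z, it is tagged P, it is classified as W): it is a bird.
By R20 (it has attribute V): it is tagged U.
By R5 (it is a bird, it is migratory): it has feathers.
By R21 (it has feathers, it has gills): it is venomous.
By R1 (it is venomous, it is tagged U): it can fly.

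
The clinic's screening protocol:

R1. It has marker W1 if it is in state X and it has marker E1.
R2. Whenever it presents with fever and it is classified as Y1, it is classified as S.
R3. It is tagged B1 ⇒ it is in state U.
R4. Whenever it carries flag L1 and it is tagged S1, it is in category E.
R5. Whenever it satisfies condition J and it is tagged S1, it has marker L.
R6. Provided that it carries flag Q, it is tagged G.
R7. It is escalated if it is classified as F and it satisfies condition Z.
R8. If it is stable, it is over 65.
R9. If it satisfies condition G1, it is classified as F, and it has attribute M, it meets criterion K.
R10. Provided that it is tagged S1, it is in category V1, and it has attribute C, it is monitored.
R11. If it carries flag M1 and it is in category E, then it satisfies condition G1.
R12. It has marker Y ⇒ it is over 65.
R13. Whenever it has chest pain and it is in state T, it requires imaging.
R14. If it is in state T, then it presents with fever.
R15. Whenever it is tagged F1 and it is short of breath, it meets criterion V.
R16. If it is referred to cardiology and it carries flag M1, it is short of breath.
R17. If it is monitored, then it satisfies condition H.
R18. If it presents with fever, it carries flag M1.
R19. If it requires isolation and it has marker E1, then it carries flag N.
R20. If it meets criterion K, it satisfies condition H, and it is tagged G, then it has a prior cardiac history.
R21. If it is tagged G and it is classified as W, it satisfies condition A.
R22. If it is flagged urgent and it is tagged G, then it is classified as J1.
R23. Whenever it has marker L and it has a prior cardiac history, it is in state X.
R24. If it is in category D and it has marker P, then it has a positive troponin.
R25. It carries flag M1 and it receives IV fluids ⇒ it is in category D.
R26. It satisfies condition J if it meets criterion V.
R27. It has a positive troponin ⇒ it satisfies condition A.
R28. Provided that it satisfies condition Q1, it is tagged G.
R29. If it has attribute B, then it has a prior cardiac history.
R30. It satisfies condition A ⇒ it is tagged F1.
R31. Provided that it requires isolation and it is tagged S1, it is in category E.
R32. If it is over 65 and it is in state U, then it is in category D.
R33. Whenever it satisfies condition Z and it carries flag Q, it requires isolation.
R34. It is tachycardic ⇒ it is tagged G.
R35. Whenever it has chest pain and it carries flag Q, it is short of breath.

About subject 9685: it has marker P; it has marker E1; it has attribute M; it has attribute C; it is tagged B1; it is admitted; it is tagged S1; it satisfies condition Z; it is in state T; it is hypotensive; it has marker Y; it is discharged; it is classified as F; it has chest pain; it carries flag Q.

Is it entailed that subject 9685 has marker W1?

Forward chaining from the given facts derives: is in state U, is tagged G, is escalated, is over 65, requires imaging, presents with fever, carries flag M1, is in category D, requires isolation, is short of breath, carries flag N, has a positive troponin, satisfies condition A, is tagged F1, is in category E, satisfies condition G1, meets criterion V, satisfies condition J, has marker L, meets criterion K.
The only rule concluding "it has marker W1" is R1, which needs "it is in state X"; that is never established.

No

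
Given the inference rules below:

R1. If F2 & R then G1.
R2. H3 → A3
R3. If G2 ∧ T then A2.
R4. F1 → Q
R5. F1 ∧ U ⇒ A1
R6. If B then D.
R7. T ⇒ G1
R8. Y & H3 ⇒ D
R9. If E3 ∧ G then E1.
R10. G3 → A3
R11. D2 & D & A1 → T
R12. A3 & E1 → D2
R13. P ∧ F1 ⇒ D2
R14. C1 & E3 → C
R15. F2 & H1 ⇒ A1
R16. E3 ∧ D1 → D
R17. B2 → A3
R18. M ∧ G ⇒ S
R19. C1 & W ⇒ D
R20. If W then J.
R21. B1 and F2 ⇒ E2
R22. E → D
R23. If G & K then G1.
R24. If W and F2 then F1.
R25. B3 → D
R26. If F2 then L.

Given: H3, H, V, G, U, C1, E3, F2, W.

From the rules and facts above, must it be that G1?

A3  (by R2: H3)
E1  (by R9: E3, G)
D2  (by R12: A3, E1)
D  (by R19: C1, W)
F1  (by R24: W, F2)
A1  (by R5: F1, U)
T  (by R11: D2, D, A1)
G1  (by R7: T)

Yes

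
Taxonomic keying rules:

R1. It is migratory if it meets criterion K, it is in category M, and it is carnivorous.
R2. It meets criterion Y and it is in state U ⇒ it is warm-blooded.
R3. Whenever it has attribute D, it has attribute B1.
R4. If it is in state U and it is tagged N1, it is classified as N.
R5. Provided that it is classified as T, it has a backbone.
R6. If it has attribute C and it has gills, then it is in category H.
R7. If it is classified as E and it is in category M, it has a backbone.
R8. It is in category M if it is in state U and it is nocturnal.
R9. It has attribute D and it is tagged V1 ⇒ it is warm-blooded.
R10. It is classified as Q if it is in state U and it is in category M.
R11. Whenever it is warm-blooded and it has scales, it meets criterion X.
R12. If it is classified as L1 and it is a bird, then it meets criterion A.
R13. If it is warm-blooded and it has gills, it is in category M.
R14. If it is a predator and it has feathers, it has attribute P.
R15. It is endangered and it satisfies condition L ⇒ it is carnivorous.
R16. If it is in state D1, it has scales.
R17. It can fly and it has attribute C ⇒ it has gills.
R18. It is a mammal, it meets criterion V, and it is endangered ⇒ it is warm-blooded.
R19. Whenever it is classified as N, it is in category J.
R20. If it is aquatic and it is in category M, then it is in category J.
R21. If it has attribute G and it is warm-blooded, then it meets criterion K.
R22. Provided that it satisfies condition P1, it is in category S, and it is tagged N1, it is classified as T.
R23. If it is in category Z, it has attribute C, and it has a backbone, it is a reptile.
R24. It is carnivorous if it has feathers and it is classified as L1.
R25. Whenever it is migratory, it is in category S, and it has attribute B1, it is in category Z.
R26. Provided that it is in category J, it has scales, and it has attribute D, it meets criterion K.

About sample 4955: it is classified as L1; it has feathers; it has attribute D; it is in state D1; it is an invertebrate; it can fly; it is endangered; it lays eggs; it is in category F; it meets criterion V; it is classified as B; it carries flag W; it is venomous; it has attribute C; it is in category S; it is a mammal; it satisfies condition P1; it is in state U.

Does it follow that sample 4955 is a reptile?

No

Forward chaining from the given facts derives: has attribute B1, has scales, has gills, is warm-blooded, is carnivorous, is in category H, meets criterion X, is in category M, is classified as Q.
The only rule concluding "it is a reptile" is R23, which needs "it is in category Z"; that is never established.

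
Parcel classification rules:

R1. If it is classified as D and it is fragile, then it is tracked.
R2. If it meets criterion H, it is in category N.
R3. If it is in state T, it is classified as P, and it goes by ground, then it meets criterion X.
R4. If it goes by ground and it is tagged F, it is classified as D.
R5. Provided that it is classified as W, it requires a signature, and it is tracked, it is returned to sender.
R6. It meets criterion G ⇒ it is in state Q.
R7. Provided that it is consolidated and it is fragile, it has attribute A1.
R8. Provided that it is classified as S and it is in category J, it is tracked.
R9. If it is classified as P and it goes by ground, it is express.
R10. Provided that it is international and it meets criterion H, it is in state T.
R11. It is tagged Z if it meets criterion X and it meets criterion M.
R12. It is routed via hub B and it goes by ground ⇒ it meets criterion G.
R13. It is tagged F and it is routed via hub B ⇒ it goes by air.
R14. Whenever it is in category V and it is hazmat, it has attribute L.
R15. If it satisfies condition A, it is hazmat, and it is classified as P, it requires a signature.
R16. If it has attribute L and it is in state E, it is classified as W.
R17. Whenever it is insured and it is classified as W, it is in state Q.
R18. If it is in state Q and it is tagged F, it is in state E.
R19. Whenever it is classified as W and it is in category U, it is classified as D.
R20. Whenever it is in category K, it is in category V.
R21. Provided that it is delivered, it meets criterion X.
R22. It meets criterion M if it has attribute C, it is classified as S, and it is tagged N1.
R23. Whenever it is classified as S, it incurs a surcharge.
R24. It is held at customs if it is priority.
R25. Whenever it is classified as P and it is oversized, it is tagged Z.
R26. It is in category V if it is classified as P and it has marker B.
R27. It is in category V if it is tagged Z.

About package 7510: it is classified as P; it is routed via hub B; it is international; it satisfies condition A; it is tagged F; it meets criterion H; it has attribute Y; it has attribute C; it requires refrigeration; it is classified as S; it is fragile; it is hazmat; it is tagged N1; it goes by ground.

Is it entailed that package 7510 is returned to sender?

By R4 (it goes by ground, it is tagged F): it is classified as D.
By R10 (it is international, it meets criterion H): it is in state T.
By R12 (it is routed via hub B, it goes by ground): it meets criterion G.
By R15 (it satisfies condition A, it is hazmat, it is classified as P): it requires a signature.
By R22 (it has attribute C, it is classified as S, it is tagged N1): it meets criterion M.
By R1 (it is classified as D, it is fragile): it is tracked.
By R3 (it is in state T, it is classified as P, it goes by ground): it meets criterion X.
By R6 (it meets criterion G): it is in state Q.
By R11 (it meets criterion X, it meets criterion M): it is tagged Z.
By R18 (it is in state Q, it is tagged F): it is in state E.
By R27 (it is tagged Z): it is in category V.
By R14 (it is in category V, it is hazmat): it has attribute L.
By R16 (it has attribute L, it is in state E): it is classified as W.
By R5 (it is classified as W, it requires a signature, it is tracked): it is returned to sender.

Yes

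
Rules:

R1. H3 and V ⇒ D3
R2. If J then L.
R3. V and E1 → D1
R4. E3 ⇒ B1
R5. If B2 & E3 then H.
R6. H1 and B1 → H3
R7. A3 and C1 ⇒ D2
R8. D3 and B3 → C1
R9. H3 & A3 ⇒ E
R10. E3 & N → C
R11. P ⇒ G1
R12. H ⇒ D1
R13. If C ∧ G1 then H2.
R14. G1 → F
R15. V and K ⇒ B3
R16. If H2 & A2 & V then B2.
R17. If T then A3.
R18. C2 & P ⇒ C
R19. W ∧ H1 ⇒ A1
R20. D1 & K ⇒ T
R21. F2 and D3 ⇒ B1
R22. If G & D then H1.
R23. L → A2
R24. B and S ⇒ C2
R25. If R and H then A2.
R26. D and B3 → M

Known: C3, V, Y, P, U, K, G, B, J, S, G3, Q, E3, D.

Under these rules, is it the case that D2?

Yes

L  (by R2: J)
B1  (by R4: E3)
G1  (by R11: P)
B3  (by R15: V, K)
H1  (by R22: G, D)
A2  (by R23: L)
C2  (by R24: B, S)
H3  (by R6: H1, B1)
C  (by R18: C2, P)
D3  (by R1: H3, V)
C1  (by R8: D3, B3)
H2  (by R13: C, G1)
B2  (by R16: H2, A2, V)
H  (by R5: B2, E3)
D1  (by R12: H)
T  (by R20: D1, K)
A3  (by R17: T)
D2  (by R7: A3, C1)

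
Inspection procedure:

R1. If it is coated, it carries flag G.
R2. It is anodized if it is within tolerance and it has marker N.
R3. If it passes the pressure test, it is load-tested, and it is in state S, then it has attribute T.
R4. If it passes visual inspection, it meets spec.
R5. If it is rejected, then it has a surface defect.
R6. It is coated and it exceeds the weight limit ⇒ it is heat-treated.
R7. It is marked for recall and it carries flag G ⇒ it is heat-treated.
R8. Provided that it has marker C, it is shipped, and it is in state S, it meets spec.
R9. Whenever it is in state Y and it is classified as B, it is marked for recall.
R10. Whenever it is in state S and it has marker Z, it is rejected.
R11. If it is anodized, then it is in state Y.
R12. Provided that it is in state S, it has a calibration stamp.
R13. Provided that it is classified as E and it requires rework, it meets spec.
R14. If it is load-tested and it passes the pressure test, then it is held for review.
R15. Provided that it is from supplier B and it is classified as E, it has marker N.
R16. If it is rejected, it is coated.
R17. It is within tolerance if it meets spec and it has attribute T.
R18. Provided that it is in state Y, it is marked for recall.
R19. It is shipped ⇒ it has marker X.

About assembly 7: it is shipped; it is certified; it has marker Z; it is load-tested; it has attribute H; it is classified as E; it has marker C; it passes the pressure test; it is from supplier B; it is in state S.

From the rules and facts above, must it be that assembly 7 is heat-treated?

Yes

By R3 (it passes the pressure test, it is load-tested, it is in state S): it has attribute T.
By R8 (it has marker C, it is shipped, it is in state S): it meets spec.
By R10 (it is in state S, it has marker Z): it is rejected.
By R15 (it is from supplier B, it is classified as E): it has marker N.
By R16 (it is rejected): it is coated.
By R17 (it meets spec, it has attribute T): it is within tolerance.
By R1 (it is coated): it carries flag G.
By R2 (it is within tolerance, it has marker N): it is anodized.
By R11 (it is anodized): it is in state Y.
By R18 (it is in state Y): it is marked for recall.
By R7 (it is marked for recall, it carries flag G): it is heat-treated.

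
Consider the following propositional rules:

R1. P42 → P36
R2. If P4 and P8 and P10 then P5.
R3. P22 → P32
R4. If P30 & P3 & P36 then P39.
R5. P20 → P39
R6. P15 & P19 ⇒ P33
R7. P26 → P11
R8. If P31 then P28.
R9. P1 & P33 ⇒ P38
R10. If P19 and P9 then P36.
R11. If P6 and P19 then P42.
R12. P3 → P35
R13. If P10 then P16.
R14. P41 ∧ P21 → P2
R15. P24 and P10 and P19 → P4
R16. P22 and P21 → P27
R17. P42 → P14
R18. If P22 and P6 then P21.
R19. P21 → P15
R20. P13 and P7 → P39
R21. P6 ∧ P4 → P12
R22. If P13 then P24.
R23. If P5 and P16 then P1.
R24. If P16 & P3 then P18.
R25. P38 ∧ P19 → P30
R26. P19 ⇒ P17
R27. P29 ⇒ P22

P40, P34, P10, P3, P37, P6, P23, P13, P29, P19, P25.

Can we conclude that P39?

No

Forward chaining from the given facts derives: P42, P35, P16, P14, P24, P18, P17, P22, P36, P32, P4, P21, P15, P12, P33, P27.
Rules concluding P39: R4 needs P30; R5 needs P20; R20 needs P7 — none of these are established.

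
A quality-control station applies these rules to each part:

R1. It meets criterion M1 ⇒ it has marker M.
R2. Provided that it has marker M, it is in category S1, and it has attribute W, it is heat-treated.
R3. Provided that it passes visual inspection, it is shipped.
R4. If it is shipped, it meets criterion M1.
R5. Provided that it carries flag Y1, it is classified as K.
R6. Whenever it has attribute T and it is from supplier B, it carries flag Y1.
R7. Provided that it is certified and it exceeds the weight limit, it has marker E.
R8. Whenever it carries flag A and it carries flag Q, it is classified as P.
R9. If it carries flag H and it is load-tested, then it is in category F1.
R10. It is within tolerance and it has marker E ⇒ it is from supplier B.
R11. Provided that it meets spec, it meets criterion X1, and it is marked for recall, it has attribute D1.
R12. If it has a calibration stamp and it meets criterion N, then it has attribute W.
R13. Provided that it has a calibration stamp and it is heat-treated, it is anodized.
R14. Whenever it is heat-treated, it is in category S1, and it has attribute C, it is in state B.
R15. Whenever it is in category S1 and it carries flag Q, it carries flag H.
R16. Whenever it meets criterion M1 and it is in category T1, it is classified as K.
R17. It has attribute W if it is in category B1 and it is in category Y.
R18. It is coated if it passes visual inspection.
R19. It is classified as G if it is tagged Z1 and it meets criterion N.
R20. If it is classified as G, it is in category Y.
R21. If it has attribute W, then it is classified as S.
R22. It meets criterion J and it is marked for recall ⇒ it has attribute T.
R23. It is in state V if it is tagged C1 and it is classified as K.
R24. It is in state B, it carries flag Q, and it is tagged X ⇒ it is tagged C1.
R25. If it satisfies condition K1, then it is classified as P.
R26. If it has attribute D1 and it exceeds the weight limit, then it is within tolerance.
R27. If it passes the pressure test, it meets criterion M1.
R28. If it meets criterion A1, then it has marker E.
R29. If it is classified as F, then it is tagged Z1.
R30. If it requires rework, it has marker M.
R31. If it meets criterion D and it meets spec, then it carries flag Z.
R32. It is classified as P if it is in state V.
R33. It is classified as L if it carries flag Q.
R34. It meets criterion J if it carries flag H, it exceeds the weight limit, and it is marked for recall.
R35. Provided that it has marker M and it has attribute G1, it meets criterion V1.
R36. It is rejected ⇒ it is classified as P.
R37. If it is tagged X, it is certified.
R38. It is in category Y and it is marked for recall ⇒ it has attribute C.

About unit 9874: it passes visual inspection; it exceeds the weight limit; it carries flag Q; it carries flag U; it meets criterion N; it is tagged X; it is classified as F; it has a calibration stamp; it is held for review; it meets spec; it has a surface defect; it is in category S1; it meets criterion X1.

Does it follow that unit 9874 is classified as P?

Forward chaining from the given facts derives: is shipped, meets criterion M1, has attribute W, carries flag H, is coated, is classified as S, is tagged Z1, is classified as L, is certified, has marker M, is heat-treated, has marker E, is anodized, is classified as G, is in category Y.
Rules concluding "it is classified as P": R8 needs "it carries flag A"; R25 needs "it satisfies condition K1"; R32 needs "it is in state V"; R36 needs "it is rejected" — none of these are established.

No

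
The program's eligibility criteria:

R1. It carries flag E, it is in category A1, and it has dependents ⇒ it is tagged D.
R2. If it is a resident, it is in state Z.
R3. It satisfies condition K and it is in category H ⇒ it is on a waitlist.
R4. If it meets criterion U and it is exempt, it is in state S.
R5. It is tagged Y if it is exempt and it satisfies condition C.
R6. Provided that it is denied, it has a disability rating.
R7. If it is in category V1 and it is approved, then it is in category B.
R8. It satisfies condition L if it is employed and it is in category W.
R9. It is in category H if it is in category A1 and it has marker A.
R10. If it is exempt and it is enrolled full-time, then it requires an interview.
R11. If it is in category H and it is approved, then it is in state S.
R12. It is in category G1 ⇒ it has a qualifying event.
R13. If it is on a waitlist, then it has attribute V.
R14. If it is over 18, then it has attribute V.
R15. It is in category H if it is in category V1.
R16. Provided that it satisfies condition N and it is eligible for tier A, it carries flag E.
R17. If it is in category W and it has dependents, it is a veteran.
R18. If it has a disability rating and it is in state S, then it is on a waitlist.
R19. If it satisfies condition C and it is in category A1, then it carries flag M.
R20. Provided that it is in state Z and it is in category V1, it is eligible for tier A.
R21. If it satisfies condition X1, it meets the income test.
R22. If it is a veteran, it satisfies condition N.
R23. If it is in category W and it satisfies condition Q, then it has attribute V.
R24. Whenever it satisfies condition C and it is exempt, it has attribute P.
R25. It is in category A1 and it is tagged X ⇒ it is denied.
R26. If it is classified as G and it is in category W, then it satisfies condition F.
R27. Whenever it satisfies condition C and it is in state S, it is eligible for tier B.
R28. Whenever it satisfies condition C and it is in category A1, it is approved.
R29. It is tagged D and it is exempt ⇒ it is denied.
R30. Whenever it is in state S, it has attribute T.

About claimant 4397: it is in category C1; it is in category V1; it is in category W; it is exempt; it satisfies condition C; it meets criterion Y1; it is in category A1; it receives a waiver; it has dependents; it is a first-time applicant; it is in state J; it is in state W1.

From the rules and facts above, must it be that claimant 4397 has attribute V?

Forward chaining from the given facts derives: is tagged Y, is in category H, is a veteran, carries flag M, satisfies condition N, has attribute P, is approved, is in category B, is in state S, is eligible for tier B, has attribute T.
Rules concluding "it has attribute V": R13 needs "it is on a waitlist"; R14 needs "it is over 18"; R23 needs "it satisfies condition Q" — none of these are established.

No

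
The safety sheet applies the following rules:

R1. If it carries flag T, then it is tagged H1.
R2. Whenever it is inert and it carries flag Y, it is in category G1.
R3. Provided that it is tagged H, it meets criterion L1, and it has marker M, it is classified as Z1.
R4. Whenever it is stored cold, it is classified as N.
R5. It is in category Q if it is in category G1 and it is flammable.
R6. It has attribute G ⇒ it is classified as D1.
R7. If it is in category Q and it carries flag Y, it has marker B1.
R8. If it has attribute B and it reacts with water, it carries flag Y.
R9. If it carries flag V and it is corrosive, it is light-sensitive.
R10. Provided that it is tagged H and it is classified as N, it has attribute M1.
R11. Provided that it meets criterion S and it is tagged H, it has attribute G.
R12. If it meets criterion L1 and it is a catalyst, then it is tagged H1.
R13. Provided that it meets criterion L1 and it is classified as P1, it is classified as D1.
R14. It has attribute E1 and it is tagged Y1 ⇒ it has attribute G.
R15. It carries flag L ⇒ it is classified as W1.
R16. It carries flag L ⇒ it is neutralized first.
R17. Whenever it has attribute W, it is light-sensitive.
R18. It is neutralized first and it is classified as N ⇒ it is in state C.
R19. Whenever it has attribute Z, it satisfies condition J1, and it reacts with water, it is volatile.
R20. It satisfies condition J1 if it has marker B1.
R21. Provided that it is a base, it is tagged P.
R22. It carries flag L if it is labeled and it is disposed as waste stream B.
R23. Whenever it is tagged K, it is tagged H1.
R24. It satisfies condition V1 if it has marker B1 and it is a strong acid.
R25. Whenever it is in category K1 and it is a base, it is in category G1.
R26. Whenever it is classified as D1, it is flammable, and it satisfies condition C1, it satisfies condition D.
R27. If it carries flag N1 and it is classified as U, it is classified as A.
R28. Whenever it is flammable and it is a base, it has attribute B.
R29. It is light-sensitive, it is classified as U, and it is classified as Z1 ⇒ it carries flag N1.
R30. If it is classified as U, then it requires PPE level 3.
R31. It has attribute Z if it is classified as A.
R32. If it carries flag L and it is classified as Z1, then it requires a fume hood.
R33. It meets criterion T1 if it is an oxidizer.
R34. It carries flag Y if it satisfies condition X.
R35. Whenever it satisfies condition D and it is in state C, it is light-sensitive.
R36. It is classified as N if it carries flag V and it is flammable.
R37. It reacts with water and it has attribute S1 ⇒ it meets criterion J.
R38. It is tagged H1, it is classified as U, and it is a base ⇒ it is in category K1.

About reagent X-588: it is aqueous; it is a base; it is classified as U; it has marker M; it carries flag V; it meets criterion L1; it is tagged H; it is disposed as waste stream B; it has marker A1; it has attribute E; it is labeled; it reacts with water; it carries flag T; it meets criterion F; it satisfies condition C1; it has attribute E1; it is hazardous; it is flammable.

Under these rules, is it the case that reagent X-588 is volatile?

Forward chaining from the given facts derives: is tagged H1, is classified as Z1, is tagged P, carries flag L, has attribute B, requires PPE level 3, requires a fume hood, is classified as N, is in category K1, carries flag Y, has attribute M1, is classified as W1, is neutralized first, is in state C, is in category G1, is in category Q, has marker B1, satisfies condition J1.
The only rule concluding "it is volatile" is R19, which needs "it has attribute Z"; that is never established.

No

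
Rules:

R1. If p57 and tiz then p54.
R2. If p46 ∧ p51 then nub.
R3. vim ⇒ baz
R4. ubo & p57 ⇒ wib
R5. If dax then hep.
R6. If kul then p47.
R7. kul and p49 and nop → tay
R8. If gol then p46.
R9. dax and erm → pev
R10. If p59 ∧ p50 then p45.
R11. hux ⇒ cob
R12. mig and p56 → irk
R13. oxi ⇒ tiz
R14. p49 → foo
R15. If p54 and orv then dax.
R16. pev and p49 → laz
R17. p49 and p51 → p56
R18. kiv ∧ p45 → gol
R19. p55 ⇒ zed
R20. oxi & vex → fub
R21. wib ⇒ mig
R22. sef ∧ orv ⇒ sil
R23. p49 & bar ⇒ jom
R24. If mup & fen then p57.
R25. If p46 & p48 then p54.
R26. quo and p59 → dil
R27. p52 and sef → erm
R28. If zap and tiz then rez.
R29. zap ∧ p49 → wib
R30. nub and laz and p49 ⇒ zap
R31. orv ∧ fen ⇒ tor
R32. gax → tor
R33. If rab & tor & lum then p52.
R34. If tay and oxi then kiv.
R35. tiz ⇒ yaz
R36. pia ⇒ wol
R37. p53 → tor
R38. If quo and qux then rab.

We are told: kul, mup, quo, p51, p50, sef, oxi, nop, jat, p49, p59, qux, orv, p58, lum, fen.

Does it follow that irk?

tay  (by R7: kul, p49, nop)
p45  (by R10: p59, p50)
tiz  (by R13: oxi)
p56  (by R17: p49, p51)
p57  (by R24: mup, fen)
tor  (by R31: orv, fen)
kiv  (by R34: tay, oxi)
rab  (by R38: quo, qux)
p54  (by R1: p57, tiz)
dax  (by R15: p54, orv)
gol  (by R18: kiv, p45)
p52  (by R33: rab, tor, lum)
p46  (by R8: gol)
erm  (by R27: p52, sef)
nub  (by R2: p46, p51)
pev  (by R9: dax, erm)
laz  (by R16: pev, p49)
zap  (by R30: nub, laz, p49)
wib  (by R29: zap, p49)
mig  (by R21: wib)
irk  (by R12: mig, p56)

Yes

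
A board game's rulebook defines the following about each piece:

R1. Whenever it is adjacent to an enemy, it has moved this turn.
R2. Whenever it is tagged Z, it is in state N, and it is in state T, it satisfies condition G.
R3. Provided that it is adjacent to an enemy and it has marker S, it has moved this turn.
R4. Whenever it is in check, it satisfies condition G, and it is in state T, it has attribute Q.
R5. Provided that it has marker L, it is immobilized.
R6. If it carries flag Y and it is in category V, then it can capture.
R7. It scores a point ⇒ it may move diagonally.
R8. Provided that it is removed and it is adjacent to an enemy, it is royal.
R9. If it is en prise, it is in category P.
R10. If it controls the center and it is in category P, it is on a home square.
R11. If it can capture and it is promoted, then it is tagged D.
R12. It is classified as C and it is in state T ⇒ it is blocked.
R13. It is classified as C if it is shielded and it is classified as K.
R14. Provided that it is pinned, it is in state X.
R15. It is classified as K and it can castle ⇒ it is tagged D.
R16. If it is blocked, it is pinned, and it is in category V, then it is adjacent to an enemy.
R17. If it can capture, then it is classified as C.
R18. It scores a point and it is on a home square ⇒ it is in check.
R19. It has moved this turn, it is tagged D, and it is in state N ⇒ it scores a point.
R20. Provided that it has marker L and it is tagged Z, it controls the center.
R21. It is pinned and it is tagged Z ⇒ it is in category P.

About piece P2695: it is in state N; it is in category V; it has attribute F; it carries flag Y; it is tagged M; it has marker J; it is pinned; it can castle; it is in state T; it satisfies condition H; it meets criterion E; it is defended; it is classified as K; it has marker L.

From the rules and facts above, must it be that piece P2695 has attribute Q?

Forward chaining from the given facts derives: is immobilized, can capture, is in state X, is tagged D, is classified as C, is blocked, is adjacent to an enemy, has moved this turn, scores a point, may move diagonally.
The only rule concluding "it has attribute Q" is R4, which needs "it is in check"; that is never established.

No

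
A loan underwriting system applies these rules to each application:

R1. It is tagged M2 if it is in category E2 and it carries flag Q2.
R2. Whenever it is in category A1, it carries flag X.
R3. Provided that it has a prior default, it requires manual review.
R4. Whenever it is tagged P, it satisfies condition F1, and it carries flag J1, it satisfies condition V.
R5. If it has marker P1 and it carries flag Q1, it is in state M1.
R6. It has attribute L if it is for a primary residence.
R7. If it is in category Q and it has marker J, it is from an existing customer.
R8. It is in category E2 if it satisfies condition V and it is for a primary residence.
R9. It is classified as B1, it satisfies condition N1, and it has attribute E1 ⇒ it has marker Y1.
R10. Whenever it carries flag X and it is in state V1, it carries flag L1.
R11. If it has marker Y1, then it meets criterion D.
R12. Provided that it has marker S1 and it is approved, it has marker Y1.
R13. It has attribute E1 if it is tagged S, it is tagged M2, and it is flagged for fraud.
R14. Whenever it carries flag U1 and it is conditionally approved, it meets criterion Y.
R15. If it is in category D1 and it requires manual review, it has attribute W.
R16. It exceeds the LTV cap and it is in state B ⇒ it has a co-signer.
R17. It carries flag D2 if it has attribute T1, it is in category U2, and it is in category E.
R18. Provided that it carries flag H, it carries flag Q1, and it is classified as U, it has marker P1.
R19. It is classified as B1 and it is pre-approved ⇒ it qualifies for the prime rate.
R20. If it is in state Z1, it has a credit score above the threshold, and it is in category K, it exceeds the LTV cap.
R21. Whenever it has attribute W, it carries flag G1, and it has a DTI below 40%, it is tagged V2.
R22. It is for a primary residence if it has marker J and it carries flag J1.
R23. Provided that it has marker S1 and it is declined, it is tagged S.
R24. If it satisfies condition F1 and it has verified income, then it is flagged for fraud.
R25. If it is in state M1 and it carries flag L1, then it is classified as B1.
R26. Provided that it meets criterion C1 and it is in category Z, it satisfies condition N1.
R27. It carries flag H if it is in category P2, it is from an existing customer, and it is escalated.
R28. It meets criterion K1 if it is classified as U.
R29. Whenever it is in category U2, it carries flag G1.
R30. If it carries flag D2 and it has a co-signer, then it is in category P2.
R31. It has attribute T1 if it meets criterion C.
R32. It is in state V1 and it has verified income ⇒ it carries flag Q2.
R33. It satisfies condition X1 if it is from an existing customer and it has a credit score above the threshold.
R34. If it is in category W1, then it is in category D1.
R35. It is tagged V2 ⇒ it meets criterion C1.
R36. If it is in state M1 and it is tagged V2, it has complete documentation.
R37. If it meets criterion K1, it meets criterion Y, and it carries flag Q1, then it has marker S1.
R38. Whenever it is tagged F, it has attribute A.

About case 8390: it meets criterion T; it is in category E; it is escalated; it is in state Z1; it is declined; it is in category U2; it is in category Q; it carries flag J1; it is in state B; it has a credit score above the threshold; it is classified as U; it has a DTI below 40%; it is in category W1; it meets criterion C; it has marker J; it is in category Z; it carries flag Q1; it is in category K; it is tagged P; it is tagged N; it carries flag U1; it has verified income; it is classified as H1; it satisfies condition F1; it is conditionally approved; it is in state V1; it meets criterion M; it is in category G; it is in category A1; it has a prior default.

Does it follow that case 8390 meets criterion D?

Yes

By R2 (it is in category A1): it carries flag X.
By R3 (it has a prior default): it requires manual review.
By R4 (it is tagged P, it satisfies condition F1, it carries flag J1): it satisfies condition V.
By R7 (it is in category Q, it has marker J): it is from an existing customer.
By R10 (it carries flag X, it is in state V1): it carries flag L1.
By R14 (it carries flag U1, it is conditionally approved): it meets criterion Y.
By R20 (it is in state Z1, it has a credit score above the threshold, it is in category K): it exceeds the LTV cap.
By R22 (it has marker J, it carries flag J1): it is for a primary residence.
By R24 (it satisfies condition F1, it has verified income): it is flagged for fraud.
By R28 (it is classified as U): it meets criterion K1.
By R29 (it is in category U2): it carries flag G1.
By R31 (it meets criterion C): it has attribute T1.
By R32 (it is in state V1, it has verified income): it carries flag Q2.
By R34 (it is in category W1): it is in category D1.
By R37 (it meets criterion K1, it meets criterion Y, it carries flag Q1): it has marker S1.
By R8 (it satisfies condition V, it is for a primary residence): it is in category E2.
By R15 (it is in category D1, it requires manual review): it has attribute W.
By R16 (it exceeds the LTV cap, it is in state B): it has a co-signer.
By R17 (it has attribute T1, it is in category U2, it is in category E): it carries flag D2.
By R21 (it has attribute W, it carries flag G1, it has a DTI below 40%): it is tagged V2.
By R23 (it has marker S1, it is declined): it is tagged S.
By R30 (it carries flag D2, it has a co-signer): it is in category P2.
By R35 (it is tagged V2): it meets criterion C1.
By R1 (it is in category E2, it carries flag Q2): it is tagged M2.
By R13 (it is tagged S, it is tagged M2, it is flagged for fraud): it has attribute E1.
By R26 (it meets criterion C1, it is in category Z): it satisfies condition N1.
By R27 (it is in category P2, it is from an existing customer, it is escalated): it carries flag H.
By R18 (it carries flag H, it carries flag Q1, it is classified as U): it has marker P1.
By R5 (it has marker P1, it carries flag Q1): it is in state M1.
By R25 (it is in state M1, it carries flag L1): it is classified as B1.
By R9 (it is classified as B1, it satisfies condition N1, it has attribute E1): it has marker Y1.
By R11 (it has marker Y1): it meets criterion D.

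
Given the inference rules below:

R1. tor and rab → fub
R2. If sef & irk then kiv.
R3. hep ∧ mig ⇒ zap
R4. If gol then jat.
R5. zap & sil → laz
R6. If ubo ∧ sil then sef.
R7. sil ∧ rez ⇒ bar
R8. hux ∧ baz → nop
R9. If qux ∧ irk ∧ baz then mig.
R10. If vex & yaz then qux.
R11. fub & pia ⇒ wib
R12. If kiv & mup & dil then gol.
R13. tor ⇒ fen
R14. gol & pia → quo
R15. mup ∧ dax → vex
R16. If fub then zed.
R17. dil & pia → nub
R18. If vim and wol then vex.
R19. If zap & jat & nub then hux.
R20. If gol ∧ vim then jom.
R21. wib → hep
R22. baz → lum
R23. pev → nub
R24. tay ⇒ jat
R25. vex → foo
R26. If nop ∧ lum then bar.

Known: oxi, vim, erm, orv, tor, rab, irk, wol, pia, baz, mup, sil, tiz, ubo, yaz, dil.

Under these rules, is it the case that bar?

fub  (by R1: tor, rab)
sef  (by R6: ubo, sil)
wib  (by R11: fub, pia)
nub  (by R17: dil, pia)
vex  (by R18: vim, wol)
hep  (by R21: wib)
lum  (by R22: baz)
kiv  (by R2: sef, irk)
qux  (by R10: vex, yaz)
gol  (by R12: kiv, mup, dil)
jat  (by R4: gol)
mig  (by R9: qux, irk, baz)
zap  (by R3: hep, mig)
hux  (by R19: zap, jat, nub)
nop  (by R8: hux, baz)
bar  (by R26: nop, lum)

Yes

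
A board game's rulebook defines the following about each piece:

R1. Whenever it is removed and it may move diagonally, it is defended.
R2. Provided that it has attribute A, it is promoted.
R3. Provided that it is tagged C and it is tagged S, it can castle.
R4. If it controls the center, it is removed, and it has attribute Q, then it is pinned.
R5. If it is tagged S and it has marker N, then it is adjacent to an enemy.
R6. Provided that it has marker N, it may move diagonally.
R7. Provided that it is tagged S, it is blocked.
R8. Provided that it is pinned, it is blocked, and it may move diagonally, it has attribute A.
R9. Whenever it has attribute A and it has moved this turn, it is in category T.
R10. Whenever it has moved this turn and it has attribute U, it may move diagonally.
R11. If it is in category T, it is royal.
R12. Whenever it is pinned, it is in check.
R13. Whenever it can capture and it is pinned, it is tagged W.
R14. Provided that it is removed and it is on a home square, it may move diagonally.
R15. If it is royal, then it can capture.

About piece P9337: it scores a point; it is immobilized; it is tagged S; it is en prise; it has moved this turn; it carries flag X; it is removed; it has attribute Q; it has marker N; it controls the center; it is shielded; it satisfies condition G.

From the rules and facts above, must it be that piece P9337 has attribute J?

Forward chaining from the given facts derives: is pinned, is adjacent to an enemy, may move diagonally, is blocked, has attribute A, is in category T, is royal, is in check, can capture, is defended, is promoted, is tagged W.
No rule has "it has attribute J" as its conclusion, and it is not among the given facts.

No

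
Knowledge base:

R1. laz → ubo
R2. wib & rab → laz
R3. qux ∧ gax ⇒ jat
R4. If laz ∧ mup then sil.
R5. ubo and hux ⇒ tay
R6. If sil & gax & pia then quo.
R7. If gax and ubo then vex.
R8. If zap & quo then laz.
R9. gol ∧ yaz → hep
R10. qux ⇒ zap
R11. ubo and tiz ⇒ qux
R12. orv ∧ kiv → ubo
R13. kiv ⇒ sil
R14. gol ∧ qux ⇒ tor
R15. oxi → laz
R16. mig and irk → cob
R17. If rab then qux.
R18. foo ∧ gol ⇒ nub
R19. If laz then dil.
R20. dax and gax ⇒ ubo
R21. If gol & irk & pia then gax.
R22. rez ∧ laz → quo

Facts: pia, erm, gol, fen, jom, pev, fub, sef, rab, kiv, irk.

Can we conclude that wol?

No

Forward chaining from the given facts derives: sil, qux, gax, jat, quo, zap, tor, laz, dil, ubo, vex.
No rule has wol as its conclusion, and it is not among the given facts.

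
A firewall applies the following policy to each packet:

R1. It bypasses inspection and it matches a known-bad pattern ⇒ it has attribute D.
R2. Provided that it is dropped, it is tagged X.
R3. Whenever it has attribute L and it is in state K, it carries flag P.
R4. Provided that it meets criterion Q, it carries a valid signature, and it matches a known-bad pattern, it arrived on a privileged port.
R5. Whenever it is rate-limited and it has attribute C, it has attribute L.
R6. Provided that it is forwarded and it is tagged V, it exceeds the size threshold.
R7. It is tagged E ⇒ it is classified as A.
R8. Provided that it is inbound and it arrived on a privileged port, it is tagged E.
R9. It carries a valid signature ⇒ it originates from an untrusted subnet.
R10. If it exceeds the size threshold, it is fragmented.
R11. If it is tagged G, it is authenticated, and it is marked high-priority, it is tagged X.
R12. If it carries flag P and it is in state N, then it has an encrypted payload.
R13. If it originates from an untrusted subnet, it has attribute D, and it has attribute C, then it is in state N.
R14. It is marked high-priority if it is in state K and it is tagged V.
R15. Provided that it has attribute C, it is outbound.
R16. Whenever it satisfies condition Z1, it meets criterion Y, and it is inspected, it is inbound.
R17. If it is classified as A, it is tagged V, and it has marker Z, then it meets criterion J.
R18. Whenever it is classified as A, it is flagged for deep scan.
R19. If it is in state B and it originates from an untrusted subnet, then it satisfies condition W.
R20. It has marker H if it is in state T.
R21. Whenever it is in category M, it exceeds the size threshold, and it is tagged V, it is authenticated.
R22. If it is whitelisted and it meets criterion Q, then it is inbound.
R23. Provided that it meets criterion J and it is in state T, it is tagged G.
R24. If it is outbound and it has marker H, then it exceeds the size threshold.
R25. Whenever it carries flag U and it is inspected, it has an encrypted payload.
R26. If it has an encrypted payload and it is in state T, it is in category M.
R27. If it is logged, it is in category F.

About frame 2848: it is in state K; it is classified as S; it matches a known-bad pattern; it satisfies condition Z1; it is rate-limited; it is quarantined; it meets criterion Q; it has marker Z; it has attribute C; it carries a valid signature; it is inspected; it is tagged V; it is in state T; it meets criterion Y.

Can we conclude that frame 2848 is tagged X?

No

Forward chaining from the given facts derives: arrived on a privileged port, has attribute L, originates from an untrusted subnet, is marked high-priority, is outbound, is inbound, has marker H, exceeds the size threshold, carries flag P, is tagged E, is fragmented, is classified as A, meets criterion J, is flagged for deep scan, is tagged G.
Rules concluding "it is tagged X": R2 needs "it is dropped"; R11 needs "it is authenticated" — none of these are established.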